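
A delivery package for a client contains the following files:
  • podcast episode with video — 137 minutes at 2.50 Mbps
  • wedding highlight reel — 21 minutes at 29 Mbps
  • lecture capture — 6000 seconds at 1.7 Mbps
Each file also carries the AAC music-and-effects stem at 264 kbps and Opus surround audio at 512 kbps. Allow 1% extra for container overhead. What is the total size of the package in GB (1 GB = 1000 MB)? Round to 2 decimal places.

10.01 GB

Audio total: 264 + 512 = 776 kbps = 0.776 Mbps.
podcast episode with video: 3.276 Mbps × 8220 s × 1.01 = 27198.0 Mb
wedding highlight reel: 29.776 Mbps × 1260 s × 1.01 = 37892.9 Mb
lecture capture: 2.476 Mbps × 6000 s × 1.01 = 15004.6 Mb
Total: 80095.5 Mb = 10011.9 MB.
= 10.01 GB.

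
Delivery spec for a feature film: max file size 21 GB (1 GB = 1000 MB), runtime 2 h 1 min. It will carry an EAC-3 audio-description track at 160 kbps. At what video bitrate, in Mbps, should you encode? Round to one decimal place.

Budget: 21 GB = 168000.0 Mb.
2 h 1 min = 121 min = 7260 s
Total bitrate budget: 168000.0 Mb / 7260 s = 23.140 Mbps.
Audio: 160 kbps = 0.160 Mbps.
Video: 23.140 − 0.160 = 22.980 Mbps.

23.0 Mbps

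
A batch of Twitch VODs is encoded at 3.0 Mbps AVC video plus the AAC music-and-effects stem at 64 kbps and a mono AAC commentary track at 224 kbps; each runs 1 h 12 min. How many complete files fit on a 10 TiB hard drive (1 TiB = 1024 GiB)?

6192

1 h 12 min = 72 min = 4320 s
Audio total: 64 + 224 = 288 kbps = 0.288 Mbps.
Total bitrate: 3.288 Mbps.
Per item: 3.288 Mbps × 4320 s = 14,204 Mb = 1,776 MB.
Capacity: 10 TiB = 87,960,930 Mb; 6192.62 items → 6192 complete.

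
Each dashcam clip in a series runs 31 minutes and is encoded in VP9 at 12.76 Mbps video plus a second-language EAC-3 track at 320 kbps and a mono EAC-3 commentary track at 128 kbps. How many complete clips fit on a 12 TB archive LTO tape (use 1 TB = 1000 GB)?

31 min = 1860 s
Audio total: 320 + 128 = 448 kbps = 0.448 Mbps.
Total bitrate: 13.208 Mbps.
Per item: 13.208 Mbps × 1860 s = 24,567 Mb = 3,071 MB.
Capacity: 12 TB = 96,000,000 Mb; 3907.70 items → 3907 complete.

3907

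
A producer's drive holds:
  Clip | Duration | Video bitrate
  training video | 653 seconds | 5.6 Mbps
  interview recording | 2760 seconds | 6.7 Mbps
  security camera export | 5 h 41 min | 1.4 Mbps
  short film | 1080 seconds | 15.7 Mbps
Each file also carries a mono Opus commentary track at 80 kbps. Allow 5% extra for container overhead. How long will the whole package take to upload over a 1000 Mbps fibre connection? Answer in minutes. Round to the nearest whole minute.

Audio: 80 kbps = 0.080 Mbps.
training video: 5.680 Mbps × 653 s × 1.05 = 3894.5 Mb
interview recording: 6.780 Mbps × 2760 s × 1.05 = 19648.4 Mb
security camera export: 1.480 Mbps × 20460 s × 1.05 = 31794.8 Mb
short film: 15.780 Mbps × 1080 s × 1.05 = 17894.5 Mb
Total: 73232.3 Mb = 9154.0 MB.
At 1000 Mbps: 73232.3 / 1000 = 73 s ≈ 1.22 minutes.

1 minutes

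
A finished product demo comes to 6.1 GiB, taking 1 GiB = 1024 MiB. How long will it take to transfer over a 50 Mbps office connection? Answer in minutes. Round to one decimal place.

17.5 minutes

File: 6.1 GiB = 52398.6 Mb.
At 50 Mbps: 52398.6 / 50 = 1048.0 s ≈ 17.5 minutes.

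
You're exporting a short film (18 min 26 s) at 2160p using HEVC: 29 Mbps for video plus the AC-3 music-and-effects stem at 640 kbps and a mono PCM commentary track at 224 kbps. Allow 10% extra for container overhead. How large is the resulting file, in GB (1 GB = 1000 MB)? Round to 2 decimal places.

18 min 26 s = 1106 s
Audio total: 640 + 224 = 864 kbps = 0.864 Mbps.
Total bitrate: 29 + 0.864 = 29.864 Mbps.
Stream data: 29.864 Mbps × 1106 s = 33029.6 Mb.
With 10% container overhead: ×1.10.
36,333 Mb ÷ 8 = 4,542 MB → 4.542 GB.

4.54 GB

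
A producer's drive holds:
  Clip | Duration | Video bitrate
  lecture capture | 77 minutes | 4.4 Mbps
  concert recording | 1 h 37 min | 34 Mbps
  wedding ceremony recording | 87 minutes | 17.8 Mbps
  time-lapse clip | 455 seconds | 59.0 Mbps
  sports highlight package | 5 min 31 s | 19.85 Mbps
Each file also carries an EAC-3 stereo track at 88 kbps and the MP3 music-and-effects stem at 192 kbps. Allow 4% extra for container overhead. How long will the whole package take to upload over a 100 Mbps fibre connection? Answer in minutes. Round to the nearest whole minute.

Audio total: 88 + 192 = 280 kbps = 0.280 Mbps.
lecture capture: 4.680 Mbps × 4620 s × 1.04 = 22486.5 Mb
concert recording: 34.280 Mbps × 5820 s × 1.04 = 207490.0 Mb
wedding ceremony recording: 18.080 Mbps × 5220 s × 1.04 = 98152.7 Mb
time-lapse clip: 59.280 Mbps × 455 s × 1.04 = 28051.3 Mb
sports highlight package: 20.130 Mbps × 331 s × 1.04 = 6929.6 Mb
Total: 363110.0 Mb = 45388.7 MB.
At 100 Mbps: 363110.0 / 100 = 3631 s ≈ 60.5 minutes.

61 minutes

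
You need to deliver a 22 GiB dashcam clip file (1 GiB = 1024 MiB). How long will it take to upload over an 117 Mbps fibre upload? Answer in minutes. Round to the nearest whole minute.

File: 22 GiB = 188978.6 Mb.
At 117 Mbps: 188978.6 / 117 = 1615.2 s ≈ 26.9 minutes.

27 minutes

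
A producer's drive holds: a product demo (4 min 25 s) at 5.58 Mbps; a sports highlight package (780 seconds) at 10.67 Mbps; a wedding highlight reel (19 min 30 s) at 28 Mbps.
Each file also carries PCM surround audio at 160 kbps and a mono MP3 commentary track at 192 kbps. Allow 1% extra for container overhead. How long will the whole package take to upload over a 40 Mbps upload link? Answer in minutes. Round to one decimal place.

18.2 minutes

Audio total: 160 + 192 = 352 kbps = 0.352 Mbps.
product demo: 5.932 Mbps × 265 s × 1.01 = 1587.7 Mb
sports highlight package: 11.022 Mbps × 780 s × 1.01 = 8683.1 Mb
wedding highlight reel: 28.352 Mbps × 1170 s × 1.01 = 33503.6 Mb
Total: 43774.4 Mb = 5471.8 MB.
At 40 Mbps: 43774.4 / 40 = 1094 s ≈ 18.2 minutes.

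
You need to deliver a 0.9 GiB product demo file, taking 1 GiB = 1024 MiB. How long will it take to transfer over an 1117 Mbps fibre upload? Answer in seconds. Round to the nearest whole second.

File: 0.9 GiB = 7730.9 Mb.
At 1117 Mbps: 7730.9 / 1117 = 6.9 s ≈ 6.92 seconds.

7 seconds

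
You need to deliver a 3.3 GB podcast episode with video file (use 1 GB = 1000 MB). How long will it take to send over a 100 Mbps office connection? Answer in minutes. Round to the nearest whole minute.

File: 3.3 GB = 26400.0 Mb.
At 100 Mbps: 26400.0 / 100 = 264.0 s ≈ 4.4 minutes.

4 minutes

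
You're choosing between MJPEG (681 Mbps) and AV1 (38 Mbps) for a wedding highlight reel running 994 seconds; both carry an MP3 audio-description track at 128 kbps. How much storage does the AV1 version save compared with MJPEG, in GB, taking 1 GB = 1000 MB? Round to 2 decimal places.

79.89 GB

Audio: 128 kbps = 0.128 Mbps.
MJPEG: 681.128 Mbps × 994 s = 677041.2 Mb = 84.630 GB.
AV1: 38.128 Mbps × 994 s = 37899.2 Mb = 4.737 GB.
Saving: 84.630 − 4.737 = 79.893 GB.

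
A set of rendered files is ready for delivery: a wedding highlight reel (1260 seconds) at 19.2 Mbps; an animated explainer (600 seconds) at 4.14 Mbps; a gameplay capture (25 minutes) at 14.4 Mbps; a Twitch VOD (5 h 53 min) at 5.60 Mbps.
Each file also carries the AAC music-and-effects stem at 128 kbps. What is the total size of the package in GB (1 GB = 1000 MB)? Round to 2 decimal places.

21.25 GB

Audio: 128 kbps = 0.128 Mbps.
wedding highlight reel: 19.328 Mbps × 1260 s = 24353.3 Mb
animated explainer: 4.268 Mbps × 600 s = 2560.8 Mb
gameplay capture: 14.528 Mbps × 1500 s = 21792.0 Mb
Twitch VOD: 5.728 Mbps × 21180 s = 121319.0 Mb
Total: 170025.1 Mb = 21253.1 MB.
= 21.25 GB.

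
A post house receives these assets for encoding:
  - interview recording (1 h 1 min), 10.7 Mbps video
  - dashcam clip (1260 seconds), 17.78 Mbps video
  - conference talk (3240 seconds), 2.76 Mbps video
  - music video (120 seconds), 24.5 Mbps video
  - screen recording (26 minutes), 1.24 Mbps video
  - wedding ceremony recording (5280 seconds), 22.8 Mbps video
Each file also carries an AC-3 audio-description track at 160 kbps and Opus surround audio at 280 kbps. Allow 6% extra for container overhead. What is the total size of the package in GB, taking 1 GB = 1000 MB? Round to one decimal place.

Audio total: 160 + 280 = 440 kbps = 0.440 Mbps.
interview recording: 11.140 Mbps × 3660 s × 1.06 = 43218.7 Mb
dashcam clip: 18.220 Mbps × 1260 s × 1.06 = 24334.6 Mb
conference talk: 3.200 Mbps × 3240 s × 1.06 = 10990.1 Mb
music video: 24.940 Mbps × 120 s × 1.06 = 3172.4 Mb
screen recording: 1.680 Mbps × 1560 s × 1.06 = 2778.0 Mb
wedding ceremony recording: 23.240 Mbps × 5280 s × 1.06 = 130069.6 Mb
Total: 214563.5 Mb = 26820.4 MB.
= 26.82 GB.

26.8 GB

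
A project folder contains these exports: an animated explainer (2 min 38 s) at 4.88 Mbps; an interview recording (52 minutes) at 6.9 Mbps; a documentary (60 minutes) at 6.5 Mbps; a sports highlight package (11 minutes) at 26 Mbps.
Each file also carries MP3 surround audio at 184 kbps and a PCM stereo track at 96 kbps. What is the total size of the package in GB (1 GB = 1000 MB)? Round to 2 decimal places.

Audio total: 184 + 96 = 280 kbps = 0.280 Mbps.
animated explainer: 5.160 Mbps × 158 s = 815.3 Mb
interview recording: 7.180 Mbps × 3120 s = 22401.6 Mb
documentary: 6.780 Mbps × 3600 s = 24408.0 Mb
sports highlight package: 26.280 Mbps × 660 s = 17344.8 Mb
Total: 64969.7 Mb = 8121.2 MB.
= 8.121 GB.

8.12 GB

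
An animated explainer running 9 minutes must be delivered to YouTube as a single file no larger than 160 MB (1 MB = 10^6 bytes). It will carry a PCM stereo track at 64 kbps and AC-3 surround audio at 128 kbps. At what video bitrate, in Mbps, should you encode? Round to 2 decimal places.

Budget: 160 MB = 1280.0 Mb.
9 min = 540 s
Total bitrate budget: 1280.0 Mb / 540 s = 2.370 Mbps.
Audio total: 64 + 128 = 192 kbps = 0.192 Mbps.
Video: 2.370 − 0.192 = 2.178 Mbps.

2.18 Mbps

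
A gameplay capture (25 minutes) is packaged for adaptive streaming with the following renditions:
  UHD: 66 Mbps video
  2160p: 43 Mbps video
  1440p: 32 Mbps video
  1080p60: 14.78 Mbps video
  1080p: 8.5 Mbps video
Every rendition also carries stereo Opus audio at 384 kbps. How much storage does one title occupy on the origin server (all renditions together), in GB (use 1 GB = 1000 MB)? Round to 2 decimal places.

31.16 GB

25 min = 1500 s
Audio: 384 kbps = 0.384 Mbps.
Sum of rendition bitrates: (66+0.384) + (43+0.384) + (32+0.384) + (14.78+0.384) + (8.5+0.384) = 166.200 Mbps.
× 1500 s = 249,300 Mb = 31,162 MB = 31.16 GB.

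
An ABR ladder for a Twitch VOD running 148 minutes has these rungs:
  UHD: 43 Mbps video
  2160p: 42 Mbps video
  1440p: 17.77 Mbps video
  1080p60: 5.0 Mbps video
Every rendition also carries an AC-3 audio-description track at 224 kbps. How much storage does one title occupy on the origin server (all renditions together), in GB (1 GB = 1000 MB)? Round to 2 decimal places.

148 min = 8880 s
Audio: 224 kbps = 0.224 Mbps.
Sum of rendition bitrates: (43+0.224) + (42+0.224) + (17.77+0.224) + (5.0+0.224) = 108.666 Mbps.
× 8880 s = 964,954 Mb = 120,619 MB = 120.6 GB.

120.62 GB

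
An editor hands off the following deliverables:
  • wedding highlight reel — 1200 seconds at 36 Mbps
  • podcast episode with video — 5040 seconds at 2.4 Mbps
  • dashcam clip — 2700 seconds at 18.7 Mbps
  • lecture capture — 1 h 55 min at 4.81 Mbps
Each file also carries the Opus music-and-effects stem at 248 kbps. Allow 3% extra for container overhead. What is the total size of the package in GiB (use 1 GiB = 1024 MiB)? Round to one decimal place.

17.1 GiB

Audio: 248 kbps = 0.248 Mbps.
wedding highlight reel: 36.248 Mbps × 1200 s × 1.03 = 44802.5 Mb
podcast episode with video: 2.648 Mbps × 5040 s × 1.03 = 13746.3 Mb
dashcam clip: 18.948 Mbps × 2700 s × 1.03 = 52694.4 Mb
lecture capture: 5.058 Mbps × 6900 s × 1.03 = 35947.2 Mb
Total: 147190.4 Mb = 18398.8 MB.
= 17.14 GiB.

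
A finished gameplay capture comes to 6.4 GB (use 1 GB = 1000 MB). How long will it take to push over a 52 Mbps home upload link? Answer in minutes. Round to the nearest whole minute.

File: 6.4 GB = 51200.0 Mb.
At 52 Mbps: 51200.0 / 52 = 984.6 s ≈ 16.4 minutes.

16 minutes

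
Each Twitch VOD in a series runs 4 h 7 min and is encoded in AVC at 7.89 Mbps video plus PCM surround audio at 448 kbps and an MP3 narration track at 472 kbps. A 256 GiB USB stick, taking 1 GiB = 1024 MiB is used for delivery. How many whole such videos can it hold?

16

4 h 7 min = 247 min = 14820 s
Audio total: 448 + 472 = 920 kbps = 0.920 Mbps.
Total bitrate: 8.810 Mbps.
Per item: 8.810 Mbps × 14820 s = 130,564 Mb = 16,321 MB.
Capacity: 256 GiB = 2,199,023 Mb; 16.84 items → 16 complete.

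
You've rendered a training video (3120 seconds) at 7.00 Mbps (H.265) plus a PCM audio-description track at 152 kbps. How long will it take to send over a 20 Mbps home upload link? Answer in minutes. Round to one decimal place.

Audio: 152 kbps = 0.152 Mbps.
Total bitrate: 7.152 Mbps.
File: 7.152 Mbps × 3120 s = 22314.2 Mb.
At 20 Mbps: 22314.2 / 20 = 1115.7 s ≈ 18.6 minutes.

18.6 minutes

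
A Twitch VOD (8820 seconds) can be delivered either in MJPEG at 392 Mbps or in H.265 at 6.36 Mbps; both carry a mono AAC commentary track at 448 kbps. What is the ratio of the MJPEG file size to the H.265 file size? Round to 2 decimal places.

57.65

Audio: 448 kbps = 0.448 Mbps.
MJPEG: 392.448 Mbps × 8820 s = 3461391.4 Mb = 402.959 GiB.
H.265: 6.808 Mbps × 8820 s = 60046.6 Mb = 6.990 GiB.
Ratio: 402.959 / 6.990 = 57.645.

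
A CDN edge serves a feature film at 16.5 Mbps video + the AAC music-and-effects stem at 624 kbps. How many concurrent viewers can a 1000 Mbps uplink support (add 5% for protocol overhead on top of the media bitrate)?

55

Audio: 624 kbps = 0.624 Mbps.
Per-viewer media rate: 17.124 Mbps.
On the wire with 5% overhead: 17.980 Mbps.
1000 Mbps = 1,000 Mbps; 1,000 / 17.980 = 55.62 → 55 viewers.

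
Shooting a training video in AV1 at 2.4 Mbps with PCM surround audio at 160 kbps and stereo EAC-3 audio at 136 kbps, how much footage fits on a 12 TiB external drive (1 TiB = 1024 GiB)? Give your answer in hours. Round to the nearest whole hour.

10875 hours

Audio total: 160 + 136 = 296 kbps = 0.296 Mbps.
Total bitrate: 2.4 + 0.296 = 2.696 Mbps.
Capacity: 12 TiB = 105,553,116 Mb.
Recording time: 105,553,116 / 2.696 = 39,151,749 s ≈ 10,875 hours.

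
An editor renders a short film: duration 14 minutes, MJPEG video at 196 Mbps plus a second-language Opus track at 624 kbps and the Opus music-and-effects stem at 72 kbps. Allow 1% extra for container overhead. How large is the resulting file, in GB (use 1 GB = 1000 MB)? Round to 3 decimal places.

14 min = 840 s
Audio total: 624 + 72 = 696 kbps = 0.696 Mbps.
Total bitrate: 196 + 0.696 = 196.696 Mbps.
Stream data: 196.696 Mbps × 840 s = 165224.6 Mb.
With 1% container overhead: ×1.01.
166,877 Mb ÷ 8 = 20,860 MB → 20.86 GB.

20.860 GB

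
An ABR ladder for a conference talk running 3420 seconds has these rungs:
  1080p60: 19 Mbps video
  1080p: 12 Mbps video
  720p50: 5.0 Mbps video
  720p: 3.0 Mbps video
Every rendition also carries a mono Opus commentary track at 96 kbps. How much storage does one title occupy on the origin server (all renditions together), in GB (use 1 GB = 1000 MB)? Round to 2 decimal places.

16.84 GB

Audio: 96 kbps = 0.096 Mbps.
Sum of rendition bitrates: (19+0.096) + (12+0.096) + (5.0+0.096) + (3.0+0.096) = 39.384 Mbps.
× 3420 s = 134,693 Mb = 16,837 MB = 16.84 GB.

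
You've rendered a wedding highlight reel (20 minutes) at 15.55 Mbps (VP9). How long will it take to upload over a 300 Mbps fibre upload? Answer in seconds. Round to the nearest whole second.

20 min = 1200 s
File: 15.550 Mbps × 1200 s = 18660.0 Mb.
At 300 Mbps: 18660.0 / 300 = 62.2 s ≈ 62.2 seconds.

62 seconds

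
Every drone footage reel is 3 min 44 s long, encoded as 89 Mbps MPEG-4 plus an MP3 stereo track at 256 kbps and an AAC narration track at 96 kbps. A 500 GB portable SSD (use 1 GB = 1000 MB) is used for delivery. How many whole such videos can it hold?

199

3 min 44 s = 224 s
Audio total: 256 + 96 = 352 kbps = 0.352 Mbps.
Total bitrate: 89.352 Mbps.
Per item: 89.352 Mbps × 224 s = 20,015 Mb = 2,502 MB.
Capacity: 500 GB = 4,000,000 Mb; 199.85 items → 199 complete.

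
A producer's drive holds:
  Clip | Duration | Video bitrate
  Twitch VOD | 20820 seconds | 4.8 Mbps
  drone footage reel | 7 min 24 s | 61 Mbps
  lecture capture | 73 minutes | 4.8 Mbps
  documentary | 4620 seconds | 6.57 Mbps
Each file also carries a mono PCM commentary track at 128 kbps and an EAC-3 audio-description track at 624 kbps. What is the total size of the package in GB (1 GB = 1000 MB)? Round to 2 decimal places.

Audio total: 128 + 624 = 752 kbps = 0.752 Mbps.
Twitch VOD: 5.552 Mbps × 20820 s = 115592.6 Mb
drone footage reel: 61.752 Mbps × 444 s = 27417.9 Mb
lecture capture: 5.552 Mbps × 4380 s = 24317.8 Mb
documentary: 7.322 Mbps × 4620 s = 33827.6 Mb
Total: 201155.9 Mb = 25144.5 MB.
= 25.14 GB.

25.14 GB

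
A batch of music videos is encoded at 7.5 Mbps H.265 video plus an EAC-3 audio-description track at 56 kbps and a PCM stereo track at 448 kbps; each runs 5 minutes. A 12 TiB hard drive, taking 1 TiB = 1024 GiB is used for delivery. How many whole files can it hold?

43958

5 min = 300 s
Audio total: 56 + 448 = 504 kbps = 0.504 Mbps.
Total bitrate: 8.004 Mbps.
Per item: 8.004 Mbps × 300 s = 2,401 Mb = 300.1 MB.
Capacity: 12 TiB = 105,553,116 Mb; 43958.49 items → 43958 complete.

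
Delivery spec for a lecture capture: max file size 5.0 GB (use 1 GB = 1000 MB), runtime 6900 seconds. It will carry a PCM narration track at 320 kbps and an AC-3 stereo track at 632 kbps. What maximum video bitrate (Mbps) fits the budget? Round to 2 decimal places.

4.85 Mbps

Budget: 5.0 GB = 40000.0 Mb.
Total bitrate budget: 40000.0 Mb / 6900 s = 5.797 Mbps.
Audio total: 320 + 632 = 952 kbps = 0.952 Mbps.
Video: 5.797 − 0.952 = 4.845 Mbps.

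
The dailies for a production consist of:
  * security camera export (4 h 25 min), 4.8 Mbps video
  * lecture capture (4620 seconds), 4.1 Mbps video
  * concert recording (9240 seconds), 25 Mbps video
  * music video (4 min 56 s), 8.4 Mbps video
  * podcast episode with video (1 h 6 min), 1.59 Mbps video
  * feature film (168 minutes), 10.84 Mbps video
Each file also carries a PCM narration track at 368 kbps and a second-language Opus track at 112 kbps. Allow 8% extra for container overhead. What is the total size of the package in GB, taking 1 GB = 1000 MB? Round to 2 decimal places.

Audio total: 368 + 112 = 480 kbps = 0.480 Mbps.
security camera export: 5.280 Mbps × 15900 s × 1.08 = 90668.2 Mb
lecture capture: 4.580 Mbps × 4620 s × 1.08 = 22852.4 Mb
concert recording: 25.480 Mbps × 9240 s × 1.08 = 254270.0 Mb
music video: 8.880 Mbps × 296 s × 1.08 = 2838.8 Mb
podcast episode with video: 2.070 Mbps × 3960 s × 1.08 = 8853.0 Mb
feature film: 11.320 Mbps × 10080 s × 1.08 = 123234.0 Mb
Total: 502716.3 Mb = 62839.5 MB.
= 62.84 GB.

62.84 GB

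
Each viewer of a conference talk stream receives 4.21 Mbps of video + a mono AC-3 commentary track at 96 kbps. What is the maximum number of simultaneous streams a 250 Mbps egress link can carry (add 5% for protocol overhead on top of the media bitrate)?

55

Audio: 96 kbps = 0.096 Mbps.
Per-viewer media rate: 4.306 Mbps.
On the wire with 5% overhead: 4.521 Mbps.
250 Mbps = 250.0 Mbps; 250.0 / 4.521 = 55.29 → 55 viewers.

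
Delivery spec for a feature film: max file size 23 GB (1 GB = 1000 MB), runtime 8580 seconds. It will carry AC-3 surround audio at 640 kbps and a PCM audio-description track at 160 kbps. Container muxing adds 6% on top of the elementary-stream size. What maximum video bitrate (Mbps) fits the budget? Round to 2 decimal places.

19.43 Mbps

Budget: 23 GB = 184000.0 Mb.
Stream payload after overhead: 184000.0 / 1.06 = 173584.9 Mb.
Total bitrate budget: 173584.9 Mb / 8580 s = 20.231 Mbps.
Audio total: 640 + 160 = 800 kbps = 0.800 Mbps.
Video: 20.231 − 0.800 = 19.431 Mbps.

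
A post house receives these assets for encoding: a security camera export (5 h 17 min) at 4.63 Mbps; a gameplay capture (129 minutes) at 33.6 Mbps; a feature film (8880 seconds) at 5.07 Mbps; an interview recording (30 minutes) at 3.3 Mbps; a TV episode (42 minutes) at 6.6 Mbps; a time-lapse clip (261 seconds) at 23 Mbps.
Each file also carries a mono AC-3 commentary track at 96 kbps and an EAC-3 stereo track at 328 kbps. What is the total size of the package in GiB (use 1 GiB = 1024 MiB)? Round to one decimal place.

Audio total: 96 + 328 = 424 kbps = 0.424 Mbps.
security camera export: 5.054 Mbps × 19020 s = 96127.1 Mb
gameplay capture: 34.024 Mbps × 7740 s = 263345.8 Mb
feature film: 5.494 Mbps × 8880 s = 48786.7 Mb
interview recording: 3.724 Mbps × 1800 s = 6703.2 Mb
TV episode: 7.024 Mbps × 2520 s = 17700.5 Mb
time-lapse clip: 23.424 Mbps × 261 s = 6113.7 Mb
Total: 438776.9 Mb = 54847.1 MB.
= 51.08 GiB.

51.1 GiB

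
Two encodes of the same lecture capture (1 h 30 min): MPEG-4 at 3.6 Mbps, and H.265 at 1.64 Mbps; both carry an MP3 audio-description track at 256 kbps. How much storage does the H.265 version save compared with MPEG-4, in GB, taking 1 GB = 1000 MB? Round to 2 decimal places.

1.32 GB

1 h 30 min = 90 min = 5400 s
Audio: 256 kbps = 0.256 Mbps.
MPEG-4: 3.856 Mbps × 5400 s = 20822.4 Mb = 2.603 GB.
H.265: 1.896 Mbps × 5400 s = 10238.4 Mb = 1.280 GB.
Saving: 2.603 − 1.280 = 1.323 GB.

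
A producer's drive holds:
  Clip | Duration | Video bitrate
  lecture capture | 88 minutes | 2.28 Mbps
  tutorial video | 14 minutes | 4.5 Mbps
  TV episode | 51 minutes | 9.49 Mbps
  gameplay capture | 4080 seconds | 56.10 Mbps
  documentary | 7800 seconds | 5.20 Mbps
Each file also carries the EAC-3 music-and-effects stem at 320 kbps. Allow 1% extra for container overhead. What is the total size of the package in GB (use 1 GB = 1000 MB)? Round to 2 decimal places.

40.53 GB

Audio: 320 kbps = 0.320 Mbps.
lecture capture: 2.600 Mbps × 5280 s × 1.01 = 13865.3 Mb
tutorial video: 4.820 Mbps × 840 s × 1.01 = 4089.3 Mb
TV episode: 9.810 Mbps × 3060 s × 1.01 = 30318.8 Mb
gameplay capture: 56.420 Mbps × 4080 s × 1.01 = 232495.5 Mb
documentary: 5.520 Mbps × 7800 s × 1.01 = 43486.6 Mb
Total: 324255.5 Mb = 40531.9 MB.
= 40.53 GB.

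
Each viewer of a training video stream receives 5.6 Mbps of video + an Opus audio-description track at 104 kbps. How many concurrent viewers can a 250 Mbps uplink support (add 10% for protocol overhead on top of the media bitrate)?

Audio: 104 kbps = 0.104 Mbps.
Per-viewer media rate: 5.704 Mbps.
On the wire with 10% overhead: 6.274 Mbps.
250 Mbps = 250.0 Mbps; 250.0 / 6.274 = 39.84 → 39 viewers.

39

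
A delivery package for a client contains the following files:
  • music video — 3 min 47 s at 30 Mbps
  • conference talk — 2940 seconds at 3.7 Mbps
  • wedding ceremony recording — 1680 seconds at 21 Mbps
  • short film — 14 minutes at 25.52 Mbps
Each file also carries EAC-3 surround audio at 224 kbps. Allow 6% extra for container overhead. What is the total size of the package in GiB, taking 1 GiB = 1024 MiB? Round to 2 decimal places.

Audio: 224 kbps = 0.224 Mbps.
music video: 30.224 Mbps × 227 s × 1.06 = 7272.5 Mb
conference talk: 3.924 Mbps × 2940 s × 1.06 = 12228.8 Mb
wedding ceremony recording: 21.224 Mbps × 1680 s × 1.06 = 37795.7 Mb
short film: 25.744 Mbps × 840 s × 1.06 = 22922.5 Mb
Total: 80219.4 Mb = 10027.4 MB.
= 9.339 GiB.

9.34 GiB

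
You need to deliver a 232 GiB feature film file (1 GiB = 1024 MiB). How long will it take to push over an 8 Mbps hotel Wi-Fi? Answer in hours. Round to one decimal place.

File: 232 GiB = 1992864.8 Mb.
At 8 Mbps: 1992864.8 / 8 = 249108.1 s ≈ 69.2 hours.

69.2 hours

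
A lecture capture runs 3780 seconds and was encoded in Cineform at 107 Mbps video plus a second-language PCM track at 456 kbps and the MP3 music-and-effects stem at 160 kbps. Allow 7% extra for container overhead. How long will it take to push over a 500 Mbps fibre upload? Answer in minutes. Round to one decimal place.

14.5 minutes

Audio total: 456 + 160 = 616 kbps = 0.616 Mbps.
Total bitrate: 107.616 Mbps.
File: 107.616 Mbps × 3780 s = 406788.5 Mb.
With 7% container overhead: ×1.07. → 435263.7 Mb.
At 500 Mbps: 435263.7 / 500 = 870.5 s ≈ 14.5 minutes.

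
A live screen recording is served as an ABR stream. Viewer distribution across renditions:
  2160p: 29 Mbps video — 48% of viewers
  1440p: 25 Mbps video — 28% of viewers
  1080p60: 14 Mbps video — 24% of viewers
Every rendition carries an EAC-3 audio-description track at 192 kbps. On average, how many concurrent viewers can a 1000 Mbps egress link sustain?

Audio: 192 kbps = 0.192 Mbps.
Average per-viewer bitrate: 0.48×29.192 + 0.28×25.192 + 0.24×14.192 = 24.472 Mbps.
1000 Mbps = 1,000 Mbps; 1,000 / 24.472 = 40.86 → 40.

40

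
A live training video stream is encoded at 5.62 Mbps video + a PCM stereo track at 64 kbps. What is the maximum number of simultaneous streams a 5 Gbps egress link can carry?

879

Audio: 64 kbps = 0.064 Mbps.
Per-viewer media rate: 5.684 Mbps.
5 Gbps = 5,000 Mbps; 5,000 / 5.684 = 879.66 → 879 viewers.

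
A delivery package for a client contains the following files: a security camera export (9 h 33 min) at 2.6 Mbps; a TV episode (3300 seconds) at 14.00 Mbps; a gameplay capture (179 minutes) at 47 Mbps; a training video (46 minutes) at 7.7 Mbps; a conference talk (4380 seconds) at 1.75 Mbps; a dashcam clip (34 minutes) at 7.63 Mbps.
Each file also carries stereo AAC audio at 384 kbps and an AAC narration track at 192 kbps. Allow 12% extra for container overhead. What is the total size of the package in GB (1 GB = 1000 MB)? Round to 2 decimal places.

Audio total: 384 + 192 = 576 kbps = 0.576 Mbps.
security camera export: 3.176 Mbps × 34380 s × 1.12 = 122293.8 Mb
TV episode: 14.576 Mbps × 3300 s × 1.12 = 53872.9 Mb
gameplay capture: 47.576 Mbps × 10740 s × 1.12 = 572282.2 Mb
training video: 8.276 Mbps × 2760 s × 1.12 = 25582.8 Mb
conference talk: 2.326 Mbps × 4380 s × 1.12 = 11410.4 Mb
dashcam clip: 8.206 Mbps × 2040 s × 1.12 = 18749.1 Mb
Total: 804191.1 Mb = 100523.9 MB.
= 100.5 GB.

100.52 GB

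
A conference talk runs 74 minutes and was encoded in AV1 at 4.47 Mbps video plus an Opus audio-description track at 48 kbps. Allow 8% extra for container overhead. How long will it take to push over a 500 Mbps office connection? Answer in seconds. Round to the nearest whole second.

43 seconds

74 min = 4440 s
Audio: 48 kbps = 0.048 Mbps.
Total bitrate: 4.518 Mbps.
File: 4.518 Mbps × 4440 s = 20059.9 Mb.
With 8% container overhead: ×1.08. → 21664.7 Mb.
At 500 Mbps: 21664.7 / 500 = 43.3 s ≈ 43.3 seconds.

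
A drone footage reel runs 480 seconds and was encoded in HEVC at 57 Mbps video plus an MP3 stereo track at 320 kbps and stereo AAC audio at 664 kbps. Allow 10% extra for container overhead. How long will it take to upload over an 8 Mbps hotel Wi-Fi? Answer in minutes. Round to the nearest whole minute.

Audio total: 320 + 664 = 984 kbps = 0.984 Mbps.
Total bitrate: 57.984 Mbps.
File: 57.984 Mbps × 480 s = 27832.3 Mb.
With 10% container overhead: ×1.10. → 30615.6 Mb.
At 8 Mbps: 30615.6 / 8 = 3826.9 s ≈ 63.8 minutes.

64 minutes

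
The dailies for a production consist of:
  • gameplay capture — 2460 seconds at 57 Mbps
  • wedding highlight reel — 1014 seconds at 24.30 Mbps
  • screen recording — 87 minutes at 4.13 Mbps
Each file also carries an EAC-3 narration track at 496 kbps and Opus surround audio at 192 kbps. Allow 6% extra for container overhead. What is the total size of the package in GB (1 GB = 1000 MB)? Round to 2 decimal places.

25.49 GB

Audio total: 496 + 192 = 688 kbps = 0.688 Mbps.
gameplay capture: 57.688 Mbps × 2460 s × 1.06 = 150427.2 Mb
wedding highlight reel: 24.988 Mbps × 1014 s × 1.06 = 26858.1 Mb
screen recording: 4.818 Mbps × 5220 s × 1.06 = 26659.0 Mb
Total: 203944.3 Mb = 25493.0 MB.
= 25.49 GB.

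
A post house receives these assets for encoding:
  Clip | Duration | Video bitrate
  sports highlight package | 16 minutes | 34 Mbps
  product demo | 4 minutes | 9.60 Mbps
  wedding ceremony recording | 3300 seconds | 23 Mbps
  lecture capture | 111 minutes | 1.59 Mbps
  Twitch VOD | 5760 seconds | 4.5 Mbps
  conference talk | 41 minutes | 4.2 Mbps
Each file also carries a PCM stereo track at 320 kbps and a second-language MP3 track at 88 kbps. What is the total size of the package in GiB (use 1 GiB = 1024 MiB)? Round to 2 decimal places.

19.28 GiB

Audio total: 320 + 88 = 408 kbps = 0.408 Mbps.
sports highlight package: 34.408 Mbps × 960 s = 33031.7 Mb
product demo: 10.008 Mbps × 240 s = 2401.9 Mb
wedding ceremony recording: 23.408 Mbps × 3300 s = 77246.4 Mb
lecture capture: 1.998 Mbps × 6660 s = 13306.7 Mb
Twitch VOD: 4.908 Mbps × 5760 s = 28270.1 Mb
conference talk: 4.608 Mbps × 2460 s = 11335.7 Mb
Total: 165592.4 Mb = 20699.1 MB.
= 19.28 GiB.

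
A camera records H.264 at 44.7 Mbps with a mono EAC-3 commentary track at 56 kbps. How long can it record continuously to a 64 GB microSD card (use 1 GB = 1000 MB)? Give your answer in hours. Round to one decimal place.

Audio: 56 kbps = 0.056 Mbps.
Total bitrate: 44.7 + 0.056 = 44.756 Mbps.
Capacity: 64 GB = 512,000 Mb.
Recording time: 512,000 / 44.756 = 11,440 s ≈ 3.18 hours.

3.2 hours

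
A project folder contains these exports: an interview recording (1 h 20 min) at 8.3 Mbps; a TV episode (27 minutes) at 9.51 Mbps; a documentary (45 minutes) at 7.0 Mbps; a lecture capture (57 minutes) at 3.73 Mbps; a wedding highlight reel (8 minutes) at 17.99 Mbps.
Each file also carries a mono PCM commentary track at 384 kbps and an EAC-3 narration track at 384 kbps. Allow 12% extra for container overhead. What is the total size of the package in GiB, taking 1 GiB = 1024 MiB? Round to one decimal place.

13.8 GiB

Audio total: 384 + 384 = 768 kbps = 0.768 Mbps.
interview recording: 9.068 Mbps × 4800 s × 1.12 = 48749.6 Mb
TV episode: 10.278 Mbps × 1620 s × 1.12 = 18648.4 Mb
documentary: 7.768 Mbps × 2700 s × 1.12 = 23490.4 Mb
lecture capture: 4.498 Mbps × 3420 s × 1.12 = 17229.1 Mb
wedding highlight reel: 18.758 Mbps × 480 s × 1.12 = 10084.3 Mb
Total: 118201.8 Mb = 14775.2 MB.
= 13.76 GiB.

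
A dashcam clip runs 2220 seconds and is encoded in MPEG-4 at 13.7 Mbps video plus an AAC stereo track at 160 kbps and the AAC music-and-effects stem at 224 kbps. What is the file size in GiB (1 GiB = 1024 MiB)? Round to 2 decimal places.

Audio total: 160 + 224 = 384 kbps = 0.384 Mbps.
Total bitrate: 13.7 + 0.384 = 14.084 Mbps.
Stream data: 14.084 Mbps × 2220 s = 31266.5 Mb.
31,266 Mb = 3,908,310,000 bytes ÷ 1,073,741,824 = 3.640 GiB.

3.64 GiB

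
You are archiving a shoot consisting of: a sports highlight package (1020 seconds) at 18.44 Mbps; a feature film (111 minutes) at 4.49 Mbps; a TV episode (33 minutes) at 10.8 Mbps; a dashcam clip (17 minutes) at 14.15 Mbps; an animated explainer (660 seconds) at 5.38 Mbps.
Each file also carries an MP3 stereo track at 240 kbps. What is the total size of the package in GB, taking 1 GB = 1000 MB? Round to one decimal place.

11.4 GB

Audio: 240 kbps = 0.240 Mbps.
sports highlight package: 18.680 Mbps × 1020 s = 19053.6 Mb
feature film: 4.730 Mbps × 6660 s = 31501.8 Mb
TV episode: 11.040 Mbps × 1980 s = 21859.2 Mb
dashcam clip: 14.390 Mbps × 1020 s = 14677.8 Mb
animated explainer: 5.620 Mbps × 660 s = 3709.2 Mb
Total: 90801.6 Mb = 11350.2 MB.
= 11.35 GB.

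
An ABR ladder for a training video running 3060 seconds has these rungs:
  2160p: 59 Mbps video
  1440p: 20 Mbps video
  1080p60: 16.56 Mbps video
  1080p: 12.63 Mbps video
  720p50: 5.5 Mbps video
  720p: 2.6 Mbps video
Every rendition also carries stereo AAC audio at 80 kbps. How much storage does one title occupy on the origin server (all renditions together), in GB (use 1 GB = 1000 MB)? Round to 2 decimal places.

44.66 GB

Audio: 80 kbps = 0.080 Mbps.
Sum of rendition bitrates: (59+0.080) + (20+0.080) + (16.56+0.080) + (12.63+0.080) + (5.5+0.080) + (2.6+0.080) = 116.770 Mbps.
× 3060 s = 357,316 Mb = 44,665 MB = 44.66 GB.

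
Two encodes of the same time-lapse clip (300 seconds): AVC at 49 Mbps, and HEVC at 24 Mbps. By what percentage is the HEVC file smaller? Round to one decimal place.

51.0%

AVC: 49.000 Mbps × 300 s = 14700.0 Mb = 1.837 GB.
HEVC: 24.000 Mbps × 300 s = 7200.0 Mb = 0.900 GB.
Reduction: (1 − 0.900/1.837) × 100 = 51.02%.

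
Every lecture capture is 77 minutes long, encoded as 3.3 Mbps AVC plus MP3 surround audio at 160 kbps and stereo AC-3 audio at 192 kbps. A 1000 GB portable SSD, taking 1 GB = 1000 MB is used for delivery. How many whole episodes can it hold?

474

77 min = 4620 s
Audio total: 160 + 192 = 352 kbps = 0.352 Mbps.
Total bitrate: 3.652 Mbps.
Per item: 3.652 Mbps × 4620 s = 16,872 Mb = 2,109 MB.
Capacity: 1000 GB = 8,000,000 Mb; 474.15 items → 474 complete.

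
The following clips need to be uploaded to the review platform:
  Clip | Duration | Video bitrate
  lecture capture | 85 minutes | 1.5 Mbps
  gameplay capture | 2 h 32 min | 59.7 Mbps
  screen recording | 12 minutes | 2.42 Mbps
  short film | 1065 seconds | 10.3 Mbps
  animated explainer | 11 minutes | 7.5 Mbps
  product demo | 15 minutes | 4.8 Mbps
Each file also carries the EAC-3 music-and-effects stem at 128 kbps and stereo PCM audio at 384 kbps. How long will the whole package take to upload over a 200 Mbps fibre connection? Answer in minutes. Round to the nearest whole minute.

49 minutes

Audio total: 128 + 384 = 512 kbps = 0.512 Mbps.
lecture capture: 2.012 Mbps × 5100 s = 10261.2 Mb
gameplay capture: 60.212 Mbps × 9120 s = 549133.4 Mb
screen recording: 2.932 Mbps × 720 s = 2111.0 Mb
short film: 10.812 Mbps × 1065 s = 11514.8 Mb
animated explainer: 8.012 Mbps × 660 s = 5287.9 Mb
product demo: 5.312 Mbps × 900 s = 4780.8 Mb
Total: 583089.2 Mb = 72886.1 MB.
At 200 Mbps: 583089.2 / 200 = 2915 s ≈ 48.6 minutes.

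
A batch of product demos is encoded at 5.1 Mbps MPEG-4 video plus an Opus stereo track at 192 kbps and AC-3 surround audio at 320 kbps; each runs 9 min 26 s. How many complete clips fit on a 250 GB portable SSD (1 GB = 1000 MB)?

629

9 min 26 s = 566 s
Audio total: 192 + 320 = 512 kbps = 0.512 Mbps.
Total bitrate: 5.612 Mbps.
Per item: 5.612 Mbps × 566 s = 3,176 Mb = 397.0 MB.
Capacity: 250 GB = 2,000,000 Mb; 629.65 items → 629 complete.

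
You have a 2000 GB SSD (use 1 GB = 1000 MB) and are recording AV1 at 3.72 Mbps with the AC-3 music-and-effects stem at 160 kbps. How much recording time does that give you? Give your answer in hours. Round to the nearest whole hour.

1145 hours

Audio: 160 kbps = 0.160 Mbps.
Total bitrate: 3.72 + 0.160 = 3.880 Mbps.
Capacity: 2000 GB = 16,000,000 Mb.
Recording time: 16,000,000 / 3.880 = 4,123,711 s ≈ 1,145 hours.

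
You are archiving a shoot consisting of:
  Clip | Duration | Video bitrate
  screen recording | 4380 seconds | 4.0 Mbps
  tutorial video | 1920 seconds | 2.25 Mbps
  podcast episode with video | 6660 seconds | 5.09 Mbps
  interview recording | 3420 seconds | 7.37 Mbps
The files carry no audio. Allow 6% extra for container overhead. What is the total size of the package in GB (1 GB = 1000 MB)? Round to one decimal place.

10.7 GB

screen recording: 4.000 Mbps × 4380 s × 1.06 = 18571.2 Mb
tutorial video: 2.250 Mbps × 1920 s × 1.06 = 4579.2 Mb
podcast episode with video: 5.090 Mbps × 6660 s × 1.06 = 35933.4 Mb
interview recording: 7.370 Mbps × 3420 s × 1.06 = 26717.7 Mb
Total: 85801.5 Mb = 10725.2 MB.
= 10.73 GB.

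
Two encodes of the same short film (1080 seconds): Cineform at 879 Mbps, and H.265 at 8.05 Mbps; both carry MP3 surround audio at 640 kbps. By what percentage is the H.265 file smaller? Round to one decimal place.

99.0%

Audio: 640 kbps = 0.640 Mbps.
Cineform: 879.640 Mbps × 1080 s = 950011.2 Mb = 118.751 GB.
H.265: 8.690 Mbps × 1080 s = 9385.2 Mb = 1.173 GB.
Reduction: (1 − 1.173/118.751) × 100 = 99.01%.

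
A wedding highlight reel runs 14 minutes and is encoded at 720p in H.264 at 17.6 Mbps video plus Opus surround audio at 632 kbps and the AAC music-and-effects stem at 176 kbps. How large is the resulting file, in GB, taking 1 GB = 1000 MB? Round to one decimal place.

14 min = 840 s
Audio total: 632 + 176 = 808 kbps = 0.808 Mbps.
Total bitrate: 17.6 + 0.808 = 18.408 Mbps.
Stream data: 18.408 Mbps × 840 s = 15462.7 Mb.
15,463 Mb ÷ 8 = 1,933 MB → 1.933 GB.

1.9 GB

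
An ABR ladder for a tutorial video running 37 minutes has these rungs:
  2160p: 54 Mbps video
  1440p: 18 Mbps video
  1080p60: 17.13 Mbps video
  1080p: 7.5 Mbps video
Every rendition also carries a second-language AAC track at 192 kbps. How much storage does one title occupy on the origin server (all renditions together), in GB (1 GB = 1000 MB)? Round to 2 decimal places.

27.03 GB

37 min = 2220 s
Audio: 192 kbps = 0.192 Mbps.
Sum of rendition bitrates: (54+0.192) + (18+0.192) + (17.13+0.192) + (7.5+0.192) = 97.398 Mbps.
× 2220 s = 216,224 Mb = 27,028 MB = 27.03 GB.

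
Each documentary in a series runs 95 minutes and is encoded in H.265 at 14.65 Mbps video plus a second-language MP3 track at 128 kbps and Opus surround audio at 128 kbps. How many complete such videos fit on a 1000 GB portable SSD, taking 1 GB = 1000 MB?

94

95 min = 5700 s
Audio total: 128 + 128 = 256 kbps = 0.256 Mbps.
Total bitrate: 14.906 Mbps.
Per item: 14.906 Mbps × 5700 s = 84,964 Mb = 10,621 MB.
Capacity: 1000 GB = 8,000,000 Mb; 94.16 items → 94 complete.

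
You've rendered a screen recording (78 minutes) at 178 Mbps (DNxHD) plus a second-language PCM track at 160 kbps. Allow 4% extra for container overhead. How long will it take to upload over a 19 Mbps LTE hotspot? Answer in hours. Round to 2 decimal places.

12.68 hours

78 min = 4680 s
Audio: 160 kbps = 0.160 Mbps.
Total bitrate: 178.160 Mbps.
File: 178.160 Mbps × 4680 s = 833788.8 Mb.
With 4% container overhead: ×1.04. → 867140.4 Mb.
At 19 Mbps: 867140.4 / 19 = 45639.0 s ≈ 12.7 hours.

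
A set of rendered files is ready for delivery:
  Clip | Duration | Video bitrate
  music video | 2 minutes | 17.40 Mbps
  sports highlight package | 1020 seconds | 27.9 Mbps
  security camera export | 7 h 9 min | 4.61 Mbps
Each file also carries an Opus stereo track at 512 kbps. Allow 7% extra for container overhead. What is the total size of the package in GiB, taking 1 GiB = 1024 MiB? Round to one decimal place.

Audio: 512 kbps = 0.512 Mbps.
music video: 17.912 Mbps × 120 s × 1.07 = 2299.9 Mb
sports highlight package: 28.412 Mbps × 1020 s × 1.07 = 31008.9 Mb
security camera export: 5.122 Mbps × 25740 s × 1.07 = 141069.1 Mb
Total: 174377.9 Mb = 21797.2 MB.
= 20.30 GiB.

20.3 GiB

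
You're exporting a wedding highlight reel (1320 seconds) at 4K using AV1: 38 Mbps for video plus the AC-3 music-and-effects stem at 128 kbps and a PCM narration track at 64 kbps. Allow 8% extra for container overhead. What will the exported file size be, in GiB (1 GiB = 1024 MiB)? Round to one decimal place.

Audio total: 128 + 64 = 192 kbps = 0.192 Mbps.
Total bitrate: 38 + 0.192 = 38.192 Mbps.
Stream data: 38.192 Mbps × 1320 s = 50413.4 Mb.
With 8% container overhead: ×1.08.
54,447 Mb = 6,805,814,400 bytes ÷ 1,073,741,824 = 6.338 GiB.

6.3 GiB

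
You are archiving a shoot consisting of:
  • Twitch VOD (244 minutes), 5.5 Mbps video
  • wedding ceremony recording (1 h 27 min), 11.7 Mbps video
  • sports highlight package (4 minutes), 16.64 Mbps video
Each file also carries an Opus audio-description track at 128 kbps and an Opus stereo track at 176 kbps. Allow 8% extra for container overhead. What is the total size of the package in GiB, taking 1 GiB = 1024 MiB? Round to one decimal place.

Audio total: 128 + 176 = 304 kbps = 0.304 Mbps.
Twitch VOD: 5.804 Mbps × 14640 s × 1.08 = 91768.2 Mb
wedding ceremony recording: 12.004 Mbps × 5220 s × 1.08 = 67673.8 Mb
sports highlight package: 16.944 Mbps × 240 s × 1.08 = 4391.9 Mb
Total: 163833.8 Mb = 20479.2 MB.
= 19.07 GiB.

19.1 GiB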